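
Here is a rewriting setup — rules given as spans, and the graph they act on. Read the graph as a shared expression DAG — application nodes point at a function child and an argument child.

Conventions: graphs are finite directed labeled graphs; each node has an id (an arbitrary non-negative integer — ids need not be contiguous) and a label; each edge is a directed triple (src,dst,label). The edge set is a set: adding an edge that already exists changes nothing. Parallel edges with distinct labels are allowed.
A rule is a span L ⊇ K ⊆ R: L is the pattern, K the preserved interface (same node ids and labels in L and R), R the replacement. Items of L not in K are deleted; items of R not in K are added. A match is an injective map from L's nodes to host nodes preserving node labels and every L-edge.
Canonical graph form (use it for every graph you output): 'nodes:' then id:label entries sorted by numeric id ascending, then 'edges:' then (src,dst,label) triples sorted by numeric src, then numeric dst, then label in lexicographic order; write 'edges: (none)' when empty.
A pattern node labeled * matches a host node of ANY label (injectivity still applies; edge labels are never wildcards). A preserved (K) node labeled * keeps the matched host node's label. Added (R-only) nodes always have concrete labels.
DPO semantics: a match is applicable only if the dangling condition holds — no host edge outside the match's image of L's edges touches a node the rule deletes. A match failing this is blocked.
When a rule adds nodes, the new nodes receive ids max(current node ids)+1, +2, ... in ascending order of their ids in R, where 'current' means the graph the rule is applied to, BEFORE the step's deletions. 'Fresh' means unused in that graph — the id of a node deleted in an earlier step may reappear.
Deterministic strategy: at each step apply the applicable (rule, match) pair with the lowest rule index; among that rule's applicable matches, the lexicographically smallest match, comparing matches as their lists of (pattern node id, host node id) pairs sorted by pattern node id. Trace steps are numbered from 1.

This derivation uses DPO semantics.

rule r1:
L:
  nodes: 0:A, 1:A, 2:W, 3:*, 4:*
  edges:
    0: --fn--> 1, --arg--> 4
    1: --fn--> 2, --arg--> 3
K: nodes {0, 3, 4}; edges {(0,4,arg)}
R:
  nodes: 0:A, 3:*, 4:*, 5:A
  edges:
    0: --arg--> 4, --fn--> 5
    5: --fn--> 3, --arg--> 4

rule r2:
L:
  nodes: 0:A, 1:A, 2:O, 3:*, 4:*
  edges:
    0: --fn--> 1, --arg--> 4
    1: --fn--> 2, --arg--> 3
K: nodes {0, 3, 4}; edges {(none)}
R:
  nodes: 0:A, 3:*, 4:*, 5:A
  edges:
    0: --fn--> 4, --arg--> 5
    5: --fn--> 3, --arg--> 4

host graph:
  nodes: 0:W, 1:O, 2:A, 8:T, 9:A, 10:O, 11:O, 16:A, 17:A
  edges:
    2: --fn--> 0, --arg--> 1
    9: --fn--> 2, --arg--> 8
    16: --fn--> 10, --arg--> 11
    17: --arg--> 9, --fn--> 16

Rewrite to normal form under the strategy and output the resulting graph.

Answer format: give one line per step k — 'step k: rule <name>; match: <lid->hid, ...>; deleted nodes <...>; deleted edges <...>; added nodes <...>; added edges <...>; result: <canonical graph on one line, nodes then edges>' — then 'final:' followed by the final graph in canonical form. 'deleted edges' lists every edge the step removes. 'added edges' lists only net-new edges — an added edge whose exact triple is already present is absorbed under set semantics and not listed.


step 1: rule r1; match: 0->9, 1->2, 2->0, 3->1, 4->8; deleted nodes 0, 2; deleted edges (2,0,fn); (2,1,arg); (9,2,fn); added nodes 18; added edges (9,18,fn); (18,1,fn); (18,8,arg); result: nodes: 1:O, 8:T, 9:A, 10:O, 11:O, 16:A, 17:A, 18:A edges: (9,8,arg); (9,18,fn); (16,10,fn); (16,11,arg); (17,9,arg); (17,16,fn); (18,1,fn); (18,8,arg)
step 2: rule r2; match: 0->17, 1->16, 2->10, 3->11, 4->9; deleted nodes 10, 16; deleted edges (16,10,fn); (16,11,arg); (17,9,arg); (17,16,fn); added nodes 19; added edges (17,9,fn); (17,19,arg); (19,9,arg); (19,11,fn); result: nodes: 1:O, 8:T, 9:A, 11:O, 17:A, 18:A, 19:A edges: (9,8,arg); (9,18,fn); (17,9,fn); (17,19,arg); (18,1,fn); (18,8,arg); (19,9,arg); (19,11,fn)
final:
nodes: 1:O, 8:T, 9:A, 11:O, 17:A, 18:A, 19:A
edges: (9,8,arg); (9,18,fn); (17,9,fn); (17,19,arg); (18,1,fn); (18,8,arg); (19,9,arg); (19,11,fn)


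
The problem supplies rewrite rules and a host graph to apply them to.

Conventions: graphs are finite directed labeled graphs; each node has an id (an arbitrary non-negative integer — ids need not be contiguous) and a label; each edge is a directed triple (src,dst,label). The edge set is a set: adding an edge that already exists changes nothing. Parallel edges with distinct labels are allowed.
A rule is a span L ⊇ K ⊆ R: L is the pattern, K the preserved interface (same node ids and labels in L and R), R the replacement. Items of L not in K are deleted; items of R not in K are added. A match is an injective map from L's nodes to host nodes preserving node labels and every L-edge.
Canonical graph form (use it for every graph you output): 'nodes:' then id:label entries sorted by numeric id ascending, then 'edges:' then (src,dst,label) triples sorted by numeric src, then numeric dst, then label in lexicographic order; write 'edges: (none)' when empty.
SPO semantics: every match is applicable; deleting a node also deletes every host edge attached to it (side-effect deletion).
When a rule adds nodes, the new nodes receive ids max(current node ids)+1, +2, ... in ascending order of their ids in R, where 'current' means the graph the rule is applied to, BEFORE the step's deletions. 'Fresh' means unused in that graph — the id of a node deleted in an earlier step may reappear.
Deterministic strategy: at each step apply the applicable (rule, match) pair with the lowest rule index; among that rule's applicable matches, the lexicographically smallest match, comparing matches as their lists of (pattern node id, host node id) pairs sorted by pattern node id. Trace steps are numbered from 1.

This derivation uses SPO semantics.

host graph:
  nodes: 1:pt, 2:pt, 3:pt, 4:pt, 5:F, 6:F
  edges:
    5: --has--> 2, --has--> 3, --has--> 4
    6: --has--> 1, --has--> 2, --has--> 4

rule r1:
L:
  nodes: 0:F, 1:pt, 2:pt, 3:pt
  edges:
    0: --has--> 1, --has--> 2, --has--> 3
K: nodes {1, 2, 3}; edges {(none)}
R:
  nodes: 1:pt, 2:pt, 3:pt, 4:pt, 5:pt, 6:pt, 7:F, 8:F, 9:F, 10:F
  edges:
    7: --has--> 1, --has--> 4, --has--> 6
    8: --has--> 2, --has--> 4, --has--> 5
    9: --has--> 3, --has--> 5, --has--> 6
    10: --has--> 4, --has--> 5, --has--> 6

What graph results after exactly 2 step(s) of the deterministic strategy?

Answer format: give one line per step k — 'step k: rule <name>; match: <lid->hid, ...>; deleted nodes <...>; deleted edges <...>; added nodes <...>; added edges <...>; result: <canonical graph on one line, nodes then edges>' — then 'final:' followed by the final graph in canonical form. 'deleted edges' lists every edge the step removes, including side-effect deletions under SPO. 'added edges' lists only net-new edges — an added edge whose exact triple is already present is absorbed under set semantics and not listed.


step 1: rule r1; match: 0->5, 1->2, 2->3, 3->4; deleted nodes 5; deleted edges (5,2,has); (5,3,has); (5,4,has); added nodes 7, 8, 9, 10, 11, 12, 13; added edges (10,2,has); (10,7,has); (10,9,has); (11,3,has); (11,7,has); (11,8,has); (12,4,has); (12,8,has); (12,9,has); (13,7,has); (13,8,has); (13,9,has); result: nodes: 1:pt, 2:pt, 3:pt, 4:pt, 6:F, 7:pt, 8:pt, 9:pt, 10:F, 11:F, 12:F, 13:F edges: (6,1,has); (6,2,has); (6,4,has); (10,2,has); (10,7,has); (10,9,has); (11,3,has); (11,7,has); (11,8,has); (12,4,has); (12,8,has); (12,9,has); (13,7,has); (13,8,has); (13,9,has)
step 2: rule r1; match: 0->6, 1->1, 2->2, 3->4; deleted nodes 6; deleted edges (6,1,has); (6,2,has); (6,4,has); added nodes 14, 15, 16, 17, 18, 19, 20; added edges (17,1,has); (17,14,has); (17,16,has); (18,2,has); (18,14,has); (18,15,has); (19,4,has); (19,15,has); (19,16,has); (20,14,has); (20,15,has); (20,16,has); result: nodes: 1:pt, 2:pt, 3:pt, 4:pt, 7:pt, 8:pt, 9:pt, 10:F, 11:F, 12:F, 13:F, 14:pt, 15:pt, 16:pt, 17:F, 18:F, 19:F, 20:F edges: (10,2,has); (10,7,has); (10,9,has); (11,3,has); (11,7,has); (11,8,has); (12,4,has); (12,8,has); (12,9,has); (13,7,has); (13,8,has); (13,9,has); (17,1,has); (17,14,has); (17,16,has); (18,2,has); (18,14,has); (18,15,has); (19,4,has); (19,15,has); (19,16,has); (20,14,has); (20,15,has); (20,16,has)
final:
nodes: 1:pt, 2:pt, 3:pt, 4:pt, 7:pt, 8:pt, 9:pt, 10:F, 11:F, 12:F, 13:F, 14:pt, 15:pt, 16:pt, 17:F, 18:F, 19:F, 20:F
edges: (10,2,has); (10,7,has); (10,9,has); (11,3,has); (11,7,has); (11,8,has); (12,4,has); (12,8,has); (12,9,has); (13,7,has); (13,8,has); (13,9,has); (17,1,has); (17,14,has); (17,16,has); (18,2,has); (18,14,has); (18,15,has); (19,4,has); (19,15,has); (19,16,has); (20,14,has); (20,15,has); (20,16,has)


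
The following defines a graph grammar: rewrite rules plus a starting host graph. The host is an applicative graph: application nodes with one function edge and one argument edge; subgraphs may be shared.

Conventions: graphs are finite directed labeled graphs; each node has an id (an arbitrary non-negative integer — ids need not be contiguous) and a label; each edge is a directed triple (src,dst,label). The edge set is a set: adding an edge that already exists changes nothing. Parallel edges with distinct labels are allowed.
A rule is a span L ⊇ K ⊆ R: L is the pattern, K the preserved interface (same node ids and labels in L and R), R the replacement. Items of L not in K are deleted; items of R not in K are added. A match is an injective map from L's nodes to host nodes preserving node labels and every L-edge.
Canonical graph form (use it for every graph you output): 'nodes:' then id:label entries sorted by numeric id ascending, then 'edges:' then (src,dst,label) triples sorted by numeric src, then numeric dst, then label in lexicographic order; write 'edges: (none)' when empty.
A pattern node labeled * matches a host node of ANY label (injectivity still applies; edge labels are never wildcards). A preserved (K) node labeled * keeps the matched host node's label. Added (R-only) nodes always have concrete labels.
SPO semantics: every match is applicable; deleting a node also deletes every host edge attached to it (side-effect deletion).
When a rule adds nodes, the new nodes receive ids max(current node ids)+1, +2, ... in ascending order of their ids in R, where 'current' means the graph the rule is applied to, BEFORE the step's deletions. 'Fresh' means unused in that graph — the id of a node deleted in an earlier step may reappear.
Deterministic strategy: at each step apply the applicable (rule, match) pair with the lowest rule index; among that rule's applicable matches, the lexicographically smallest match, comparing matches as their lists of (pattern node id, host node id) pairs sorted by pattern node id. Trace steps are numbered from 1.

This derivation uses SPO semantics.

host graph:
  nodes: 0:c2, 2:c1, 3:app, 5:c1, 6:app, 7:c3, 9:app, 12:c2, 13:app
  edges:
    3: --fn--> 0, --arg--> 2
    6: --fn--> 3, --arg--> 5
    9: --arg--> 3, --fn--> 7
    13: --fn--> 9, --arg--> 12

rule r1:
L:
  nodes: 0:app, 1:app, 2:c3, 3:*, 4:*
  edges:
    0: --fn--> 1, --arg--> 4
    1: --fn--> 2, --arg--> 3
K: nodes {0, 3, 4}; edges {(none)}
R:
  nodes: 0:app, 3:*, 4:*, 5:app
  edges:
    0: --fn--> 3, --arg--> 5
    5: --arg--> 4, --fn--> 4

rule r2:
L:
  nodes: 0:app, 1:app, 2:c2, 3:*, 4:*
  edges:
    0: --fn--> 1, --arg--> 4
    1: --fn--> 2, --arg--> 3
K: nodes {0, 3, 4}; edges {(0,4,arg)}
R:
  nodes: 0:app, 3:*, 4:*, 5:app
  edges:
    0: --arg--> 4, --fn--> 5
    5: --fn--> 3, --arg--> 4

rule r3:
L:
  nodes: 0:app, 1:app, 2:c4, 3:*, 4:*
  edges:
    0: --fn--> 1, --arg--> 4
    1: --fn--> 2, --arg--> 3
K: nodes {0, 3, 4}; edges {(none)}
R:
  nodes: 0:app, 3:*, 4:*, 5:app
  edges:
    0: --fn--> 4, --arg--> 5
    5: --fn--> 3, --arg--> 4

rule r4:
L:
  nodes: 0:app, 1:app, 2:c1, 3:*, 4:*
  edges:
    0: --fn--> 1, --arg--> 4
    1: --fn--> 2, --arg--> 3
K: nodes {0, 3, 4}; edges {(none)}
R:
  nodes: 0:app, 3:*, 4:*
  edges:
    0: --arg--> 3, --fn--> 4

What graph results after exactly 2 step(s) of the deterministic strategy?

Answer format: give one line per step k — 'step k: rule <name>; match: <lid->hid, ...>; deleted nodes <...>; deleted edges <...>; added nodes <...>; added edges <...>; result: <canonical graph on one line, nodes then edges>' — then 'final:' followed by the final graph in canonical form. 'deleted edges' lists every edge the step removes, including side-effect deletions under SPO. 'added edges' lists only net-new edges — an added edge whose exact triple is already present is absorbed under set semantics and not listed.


step 1: rule r1; match: 0->13, 1->9, 2->7, 3->3, 4->12; deleted nodes 7, 9; deleted edges (9,3,arg); (9,7,fn); (13,9,fn); (13,12,arg); added nodes 14; added edges (13,3,fn); (13,14,arg); (14,12,arg); (14,12,fn); result: nodes: 0:c2, 2:c1, 3:app, 5:c1, 6:app, 12:c2, 13:app, 14:app edges: (3,0,fn); (3,2,arg); (6,3,fn); (6,5,arg); (13,3,fn); (13,14,arg); (14,12,arg); (14,12,fn)
step 2: rule r2; match: 0->6, 1->3, 2->0, 3->2, 4->5; deleted nodes 0, 3; deleted edges (3,0,fn); (3,2,arg); (6,3,fn); (13,3,fn); added nodes 15; added edges (6,15,fn); (15,2,fn); (15,5,arg); result: nodes: 2:c1, 5:c1, 6:app, 12:c2, 13:app, 14:app, 15:app edges: (6,5,arg); (6,15,fn); (13,14,arg); (14,12,arg); (14,12,fn); (15,2,fn); (15,5,arg)
final:
nodes: 2:c1, 5:c1, 6:app, 12:c2, 13:app, 14:app, 15:app
edges: (6,5,arg); (6,15,fn); (13,14,arg); (14,12,arg); (14,12,fn); (15,2,fn); (15,5,arg)


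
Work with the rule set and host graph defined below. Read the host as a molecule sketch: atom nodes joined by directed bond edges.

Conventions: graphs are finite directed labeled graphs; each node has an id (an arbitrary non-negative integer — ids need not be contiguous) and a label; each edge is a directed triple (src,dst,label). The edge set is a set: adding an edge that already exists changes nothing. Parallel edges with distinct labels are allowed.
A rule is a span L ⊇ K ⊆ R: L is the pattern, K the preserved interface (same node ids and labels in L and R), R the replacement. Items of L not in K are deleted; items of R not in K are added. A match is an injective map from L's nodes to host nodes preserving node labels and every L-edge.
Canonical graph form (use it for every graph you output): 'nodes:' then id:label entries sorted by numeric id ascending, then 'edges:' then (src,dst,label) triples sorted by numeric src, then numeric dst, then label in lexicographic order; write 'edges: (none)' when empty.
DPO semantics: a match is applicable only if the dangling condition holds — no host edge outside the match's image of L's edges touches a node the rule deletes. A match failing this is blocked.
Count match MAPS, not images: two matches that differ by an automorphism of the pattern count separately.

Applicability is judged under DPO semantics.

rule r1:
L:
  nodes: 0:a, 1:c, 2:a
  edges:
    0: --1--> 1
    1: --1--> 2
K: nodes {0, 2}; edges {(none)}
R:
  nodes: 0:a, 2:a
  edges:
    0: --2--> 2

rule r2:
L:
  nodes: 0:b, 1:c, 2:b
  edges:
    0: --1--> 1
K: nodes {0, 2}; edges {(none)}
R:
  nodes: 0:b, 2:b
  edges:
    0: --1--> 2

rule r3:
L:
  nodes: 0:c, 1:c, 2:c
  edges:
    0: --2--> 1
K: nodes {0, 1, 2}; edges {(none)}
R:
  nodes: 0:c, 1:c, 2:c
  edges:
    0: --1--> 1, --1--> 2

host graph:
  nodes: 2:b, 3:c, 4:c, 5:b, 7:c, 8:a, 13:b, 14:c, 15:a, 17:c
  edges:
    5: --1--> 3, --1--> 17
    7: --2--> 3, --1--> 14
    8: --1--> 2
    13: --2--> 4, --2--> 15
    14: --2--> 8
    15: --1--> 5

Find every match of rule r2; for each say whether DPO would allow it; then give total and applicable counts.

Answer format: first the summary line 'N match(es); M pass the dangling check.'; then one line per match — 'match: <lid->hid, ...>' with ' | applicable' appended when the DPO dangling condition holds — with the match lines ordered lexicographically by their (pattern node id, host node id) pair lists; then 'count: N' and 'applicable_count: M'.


4 match(es); 2 pass the dangling check.
match: 0->5, 1->3, 2->2
match: 0->5, 1->3, 2->13
match: 0->5, 1->17, 2->2 | applicable
match: 0->5, 1->17, 2->13 | applicable
count: 4
applicable_count: 2


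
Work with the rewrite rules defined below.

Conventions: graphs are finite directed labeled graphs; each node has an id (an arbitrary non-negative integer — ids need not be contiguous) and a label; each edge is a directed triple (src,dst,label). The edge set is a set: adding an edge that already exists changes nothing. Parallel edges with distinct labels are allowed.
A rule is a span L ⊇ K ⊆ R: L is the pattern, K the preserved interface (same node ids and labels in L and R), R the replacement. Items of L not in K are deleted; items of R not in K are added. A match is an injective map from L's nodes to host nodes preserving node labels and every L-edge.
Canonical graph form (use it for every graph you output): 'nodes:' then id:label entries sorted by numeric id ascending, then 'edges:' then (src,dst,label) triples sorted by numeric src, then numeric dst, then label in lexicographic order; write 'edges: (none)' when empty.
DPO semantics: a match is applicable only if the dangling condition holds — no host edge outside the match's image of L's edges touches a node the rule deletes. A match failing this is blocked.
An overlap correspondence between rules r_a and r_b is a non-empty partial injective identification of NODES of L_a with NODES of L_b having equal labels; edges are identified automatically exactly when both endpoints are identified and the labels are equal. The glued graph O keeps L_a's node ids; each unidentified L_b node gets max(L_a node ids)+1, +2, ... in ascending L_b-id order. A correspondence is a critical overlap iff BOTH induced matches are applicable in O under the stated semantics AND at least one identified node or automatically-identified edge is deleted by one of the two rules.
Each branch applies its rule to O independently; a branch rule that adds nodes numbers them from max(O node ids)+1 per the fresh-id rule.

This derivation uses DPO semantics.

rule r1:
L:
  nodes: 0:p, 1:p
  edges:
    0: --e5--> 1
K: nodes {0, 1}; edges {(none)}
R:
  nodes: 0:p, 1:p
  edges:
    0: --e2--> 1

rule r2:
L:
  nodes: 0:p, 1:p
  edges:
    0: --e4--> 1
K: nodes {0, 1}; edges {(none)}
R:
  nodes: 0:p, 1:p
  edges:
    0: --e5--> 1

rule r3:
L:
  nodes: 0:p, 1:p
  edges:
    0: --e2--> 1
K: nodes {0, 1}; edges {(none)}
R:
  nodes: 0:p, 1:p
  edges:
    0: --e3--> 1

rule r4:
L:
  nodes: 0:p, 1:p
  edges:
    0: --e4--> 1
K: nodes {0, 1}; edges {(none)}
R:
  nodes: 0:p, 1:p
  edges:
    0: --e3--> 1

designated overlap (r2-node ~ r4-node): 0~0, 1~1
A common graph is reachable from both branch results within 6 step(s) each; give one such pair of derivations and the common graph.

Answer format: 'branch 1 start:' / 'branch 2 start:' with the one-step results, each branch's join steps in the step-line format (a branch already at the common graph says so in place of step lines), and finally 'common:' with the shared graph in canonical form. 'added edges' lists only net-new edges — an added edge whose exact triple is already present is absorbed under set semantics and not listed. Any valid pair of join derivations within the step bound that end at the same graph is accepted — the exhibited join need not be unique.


branch 1 start:
nodes: 0:p, 1:p
edges: (0,1,e5)
branch 2 start:
nodes: 0:p, 1:p
edges: (0,1,e3)
branch 1 step 1: rule r1; match: 0->0, 1->1; deleted nodes (none); deleted edges (0,1,e5); added nodes (none); added edges (0,1,e2); result: nodes: 0:p, 1:p edges: (0,1,e2)
branch 1 step 2: rule r3; match: 0->0, 1->1; deleted nodes (none); deleted edges (0,1,e2); added nodes (none); added edges (0,1,e3); result: nodes: 0:p, 1:p edges: (0,1,e3)
branch 2: already at the common graph (0 steps)
common:
nodes: 0:p, 1:p
edges: (0,1,e3)


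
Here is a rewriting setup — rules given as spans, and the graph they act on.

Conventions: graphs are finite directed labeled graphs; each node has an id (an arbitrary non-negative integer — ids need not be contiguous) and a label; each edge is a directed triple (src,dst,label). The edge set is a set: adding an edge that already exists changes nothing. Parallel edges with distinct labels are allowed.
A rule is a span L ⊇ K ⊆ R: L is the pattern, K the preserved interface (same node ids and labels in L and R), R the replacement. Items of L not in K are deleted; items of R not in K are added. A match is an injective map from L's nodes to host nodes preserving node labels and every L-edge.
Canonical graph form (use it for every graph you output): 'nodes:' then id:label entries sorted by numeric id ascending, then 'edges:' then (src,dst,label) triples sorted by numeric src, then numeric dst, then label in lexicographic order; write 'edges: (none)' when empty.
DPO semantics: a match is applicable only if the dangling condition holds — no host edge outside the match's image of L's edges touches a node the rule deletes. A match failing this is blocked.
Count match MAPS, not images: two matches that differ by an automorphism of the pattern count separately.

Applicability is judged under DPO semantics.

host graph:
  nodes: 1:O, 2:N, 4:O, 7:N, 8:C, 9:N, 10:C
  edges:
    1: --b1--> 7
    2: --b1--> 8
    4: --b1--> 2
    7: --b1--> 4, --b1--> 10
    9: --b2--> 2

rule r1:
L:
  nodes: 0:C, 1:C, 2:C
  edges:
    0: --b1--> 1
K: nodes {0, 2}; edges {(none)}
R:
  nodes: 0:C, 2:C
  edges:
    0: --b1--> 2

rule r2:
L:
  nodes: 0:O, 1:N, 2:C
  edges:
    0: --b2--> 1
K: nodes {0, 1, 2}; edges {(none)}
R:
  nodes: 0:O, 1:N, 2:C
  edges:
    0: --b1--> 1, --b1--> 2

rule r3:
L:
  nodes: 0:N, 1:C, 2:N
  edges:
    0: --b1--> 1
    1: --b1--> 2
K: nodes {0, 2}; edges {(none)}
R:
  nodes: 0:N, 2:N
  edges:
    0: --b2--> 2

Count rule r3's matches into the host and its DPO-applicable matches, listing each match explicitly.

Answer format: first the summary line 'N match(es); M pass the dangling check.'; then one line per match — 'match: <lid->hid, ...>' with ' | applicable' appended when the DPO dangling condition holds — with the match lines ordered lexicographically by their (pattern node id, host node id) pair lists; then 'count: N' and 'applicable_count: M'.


0 match(es); 0 pass the dangling check.
count: 0
applicable_count: 0


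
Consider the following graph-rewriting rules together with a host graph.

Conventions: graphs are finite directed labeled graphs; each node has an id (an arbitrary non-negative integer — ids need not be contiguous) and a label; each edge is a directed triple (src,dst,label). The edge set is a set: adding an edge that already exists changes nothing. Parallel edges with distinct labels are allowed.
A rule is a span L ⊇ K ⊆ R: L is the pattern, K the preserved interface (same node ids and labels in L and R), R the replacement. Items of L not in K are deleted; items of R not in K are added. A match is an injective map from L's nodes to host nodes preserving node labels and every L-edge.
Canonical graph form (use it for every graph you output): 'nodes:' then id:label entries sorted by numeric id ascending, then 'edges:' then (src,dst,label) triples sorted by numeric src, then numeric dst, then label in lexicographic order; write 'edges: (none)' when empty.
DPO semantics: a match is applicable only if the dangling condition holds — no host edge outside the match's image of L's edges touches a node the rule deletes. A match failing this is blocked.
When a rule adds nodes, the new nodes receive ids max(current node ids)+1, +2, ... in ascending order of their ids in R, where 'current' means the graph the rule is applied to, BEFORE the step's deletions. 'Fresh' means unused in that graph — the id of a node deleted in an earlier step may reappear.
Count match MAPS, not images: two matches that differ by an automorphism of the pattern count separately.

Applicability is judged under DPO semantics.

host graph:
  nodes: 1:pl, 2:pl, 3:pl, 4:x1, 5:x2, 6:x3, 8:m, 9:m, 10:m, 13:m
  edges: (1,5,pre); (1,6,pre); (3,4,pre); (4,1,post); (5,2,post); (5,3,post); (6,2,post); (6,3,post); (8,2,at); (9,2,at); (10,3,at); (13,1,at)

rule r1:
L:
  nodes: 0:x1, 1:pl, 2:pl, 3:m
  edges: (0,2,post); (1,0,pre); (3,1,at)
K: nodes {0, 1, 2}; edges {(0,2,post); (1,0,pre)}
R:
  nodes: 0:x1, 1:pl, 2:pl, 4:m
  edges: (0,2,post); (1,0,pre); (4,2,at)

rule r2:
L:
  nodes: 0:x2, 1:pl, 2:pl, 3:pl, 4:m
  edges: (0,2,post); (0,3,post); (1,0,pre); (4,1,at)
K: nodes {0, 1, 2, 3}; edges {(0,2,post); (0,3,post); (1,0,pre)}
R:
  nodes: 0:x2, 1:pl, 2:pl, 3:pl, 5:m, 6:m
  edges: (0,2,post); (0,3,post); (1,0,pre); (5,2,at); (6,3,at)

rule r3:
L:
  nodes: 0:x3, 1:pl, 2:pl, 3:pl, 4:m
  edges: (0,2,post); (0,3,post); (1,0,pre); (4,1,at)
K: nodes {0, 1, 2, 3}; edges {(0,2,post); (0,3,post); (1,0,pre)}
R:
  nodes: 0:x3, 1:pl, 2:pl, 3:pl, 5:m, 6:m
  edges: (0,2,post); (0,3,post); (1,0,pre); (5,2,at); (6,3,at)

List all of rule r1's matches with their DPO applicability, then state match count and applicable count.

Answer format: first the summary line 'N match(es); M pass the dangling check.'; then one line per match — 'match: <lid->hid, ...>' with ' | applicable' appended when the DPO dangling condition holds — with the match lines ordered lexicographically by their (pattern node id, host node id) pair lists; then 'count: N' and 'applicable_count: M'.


1 match(es); 1 pass the dangling check.
match: 0->4, 1->3, 2->1, 3->10 | applicable
count: 1
applicable_count: 1


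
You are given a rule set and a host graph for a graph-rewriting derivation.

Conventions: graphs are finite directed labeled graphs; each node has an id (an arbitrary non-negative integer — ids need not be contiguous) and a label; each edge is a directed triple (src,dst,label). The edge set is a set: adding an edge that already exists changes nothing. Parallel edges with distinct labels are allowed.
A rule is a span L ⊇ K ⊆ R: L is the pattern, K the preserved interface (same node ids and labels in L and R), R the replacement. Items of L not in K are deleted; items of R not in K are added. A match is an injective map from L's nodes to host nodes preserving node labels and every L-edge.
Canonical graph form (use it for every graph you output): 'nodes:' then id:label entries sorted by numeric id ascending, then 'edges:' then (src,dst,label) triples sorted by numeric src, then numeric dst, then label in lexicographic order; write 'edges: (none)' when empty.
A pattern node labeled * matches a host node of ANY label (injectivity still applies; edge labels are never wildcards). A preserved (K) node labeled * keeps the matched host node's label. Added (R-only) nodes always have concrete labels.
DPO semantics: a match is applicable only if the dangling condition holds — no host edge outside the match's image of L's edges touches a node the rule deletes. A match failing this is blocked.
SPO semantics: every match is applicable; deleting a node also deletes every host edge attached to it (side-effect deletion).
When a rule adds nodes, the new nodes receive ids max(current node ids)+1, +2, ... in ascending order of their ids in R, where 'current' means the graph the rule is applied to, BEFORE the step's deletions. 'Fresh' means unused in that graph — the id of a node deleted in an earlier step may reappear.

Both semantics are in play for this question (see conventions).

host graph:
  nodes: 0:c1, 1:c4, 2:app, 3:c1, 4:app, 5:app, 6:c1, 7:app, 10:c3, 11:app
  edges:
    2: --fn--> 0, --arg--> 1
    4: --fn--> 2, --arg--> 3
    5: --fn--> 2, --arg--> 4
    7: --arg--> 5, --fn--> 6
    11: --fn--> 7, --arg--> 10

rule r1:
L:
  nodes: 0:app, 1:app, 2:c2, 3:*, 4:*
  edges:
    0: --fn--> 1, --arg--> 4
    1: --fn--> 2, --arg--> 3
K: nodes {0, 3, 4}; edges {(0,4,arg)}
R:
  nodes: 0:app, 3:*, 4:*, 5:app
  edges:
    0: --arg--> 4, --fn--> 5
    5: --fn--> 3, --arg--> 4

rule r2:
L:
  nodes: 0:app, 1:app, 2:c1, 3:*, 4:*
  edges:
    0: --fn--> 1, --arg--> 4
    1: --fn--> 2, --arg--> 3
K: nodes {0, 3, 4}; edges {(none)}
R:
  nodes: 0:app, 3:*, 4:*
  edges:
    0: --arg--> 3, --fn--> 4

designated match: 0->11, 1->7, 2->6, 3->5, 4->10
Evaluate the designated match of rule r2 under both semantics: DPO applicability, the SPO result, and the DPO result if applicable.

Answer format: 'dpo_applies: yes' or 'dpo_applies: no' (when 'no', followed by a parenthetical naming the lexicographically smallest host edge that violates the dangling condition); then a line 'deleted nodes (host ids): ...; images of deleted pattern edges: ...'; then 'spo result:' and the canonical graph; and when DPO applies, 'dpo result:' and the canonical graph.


dpo_applies: yes
deleted nodes (host ids): 6, 7; images of deleted pattern edges: (7,5,arg); (7,6,fn); (11,7,fn); (11,10,arg)
spo result:
nodes: 0:c1, 1:c4, 2:app, 3:c1, 4:app, 5:app, 10:c3, 11:app
edges: (2,0,fn); (2,1,arg); (4,2,fn); (4,3,arg); (5,2,fn); (5,4,arg); (11,5,arg); (11,10,fn)
dpo result:
nodes: 0:c1, 1:c4, 2:app, 3:c1, 4:app, 5:app, 10:c3, 11:app
edges: (2,0,fn); (2,1,arg); (4,2,fn); (4,3,arg); (5,2,fn); (5,4,arg); (11,5,arg); (11,10,fn)


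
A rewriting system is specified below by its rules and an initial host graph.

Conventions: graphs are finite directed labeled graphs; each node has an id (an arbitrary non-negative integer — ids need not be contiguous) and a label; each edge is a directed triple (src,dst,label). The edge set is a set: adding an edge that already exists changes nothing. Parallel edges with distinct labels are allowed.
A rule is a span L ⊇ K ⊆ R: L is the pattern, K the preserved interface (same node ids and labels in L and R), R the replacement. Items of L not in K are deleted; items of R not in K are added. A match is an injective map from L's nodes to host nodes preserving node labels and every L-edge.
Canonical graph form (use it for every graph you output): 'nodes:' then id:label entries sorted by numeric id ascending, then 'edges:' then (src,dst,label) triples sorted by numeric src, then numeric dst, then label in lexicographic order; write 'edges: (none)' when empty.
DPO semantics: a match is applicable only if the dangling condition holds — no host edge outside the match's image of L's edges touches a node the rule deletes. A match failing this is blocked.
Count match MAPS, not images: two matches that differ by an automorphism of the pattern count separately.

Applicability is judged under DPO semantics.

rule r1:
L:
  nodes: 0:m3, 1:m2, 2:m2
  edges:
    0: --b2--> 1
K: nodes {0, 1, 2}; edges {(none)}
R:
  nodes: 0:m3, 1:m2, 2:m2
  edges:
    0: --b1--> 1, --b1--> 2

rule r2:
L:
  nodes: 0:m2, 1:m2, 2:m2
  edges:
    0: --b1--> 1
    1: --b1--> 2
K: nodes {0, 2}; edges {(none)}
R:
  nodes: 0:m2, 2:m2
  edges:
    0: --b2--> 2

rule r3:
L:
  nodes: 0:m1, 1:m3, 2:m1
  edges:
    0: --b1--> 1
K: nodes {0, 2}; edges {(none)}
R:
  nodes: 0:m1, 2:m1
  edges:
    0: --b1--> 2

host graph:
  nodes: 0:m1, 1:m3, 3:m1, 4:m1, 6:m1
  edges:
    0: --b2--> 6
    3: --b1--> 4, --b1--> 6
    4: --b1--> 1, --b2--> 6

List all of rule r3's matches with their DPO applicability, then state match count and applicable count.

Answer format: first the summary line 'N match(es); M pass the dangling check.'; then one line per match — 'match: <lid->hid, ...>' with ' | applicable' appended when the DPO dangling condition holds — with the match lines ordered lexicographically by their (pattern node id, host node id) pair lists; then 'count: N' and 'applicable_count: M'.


3 match(es); 3 pass the dangling check.
match: 0->4, 1->1, 2->0 | applicable
match: 0->4, 1->1, 2->3 | applicable
match: 0->4, 1->1, 2->6 | applicable
count: 3
applicable_count: 3


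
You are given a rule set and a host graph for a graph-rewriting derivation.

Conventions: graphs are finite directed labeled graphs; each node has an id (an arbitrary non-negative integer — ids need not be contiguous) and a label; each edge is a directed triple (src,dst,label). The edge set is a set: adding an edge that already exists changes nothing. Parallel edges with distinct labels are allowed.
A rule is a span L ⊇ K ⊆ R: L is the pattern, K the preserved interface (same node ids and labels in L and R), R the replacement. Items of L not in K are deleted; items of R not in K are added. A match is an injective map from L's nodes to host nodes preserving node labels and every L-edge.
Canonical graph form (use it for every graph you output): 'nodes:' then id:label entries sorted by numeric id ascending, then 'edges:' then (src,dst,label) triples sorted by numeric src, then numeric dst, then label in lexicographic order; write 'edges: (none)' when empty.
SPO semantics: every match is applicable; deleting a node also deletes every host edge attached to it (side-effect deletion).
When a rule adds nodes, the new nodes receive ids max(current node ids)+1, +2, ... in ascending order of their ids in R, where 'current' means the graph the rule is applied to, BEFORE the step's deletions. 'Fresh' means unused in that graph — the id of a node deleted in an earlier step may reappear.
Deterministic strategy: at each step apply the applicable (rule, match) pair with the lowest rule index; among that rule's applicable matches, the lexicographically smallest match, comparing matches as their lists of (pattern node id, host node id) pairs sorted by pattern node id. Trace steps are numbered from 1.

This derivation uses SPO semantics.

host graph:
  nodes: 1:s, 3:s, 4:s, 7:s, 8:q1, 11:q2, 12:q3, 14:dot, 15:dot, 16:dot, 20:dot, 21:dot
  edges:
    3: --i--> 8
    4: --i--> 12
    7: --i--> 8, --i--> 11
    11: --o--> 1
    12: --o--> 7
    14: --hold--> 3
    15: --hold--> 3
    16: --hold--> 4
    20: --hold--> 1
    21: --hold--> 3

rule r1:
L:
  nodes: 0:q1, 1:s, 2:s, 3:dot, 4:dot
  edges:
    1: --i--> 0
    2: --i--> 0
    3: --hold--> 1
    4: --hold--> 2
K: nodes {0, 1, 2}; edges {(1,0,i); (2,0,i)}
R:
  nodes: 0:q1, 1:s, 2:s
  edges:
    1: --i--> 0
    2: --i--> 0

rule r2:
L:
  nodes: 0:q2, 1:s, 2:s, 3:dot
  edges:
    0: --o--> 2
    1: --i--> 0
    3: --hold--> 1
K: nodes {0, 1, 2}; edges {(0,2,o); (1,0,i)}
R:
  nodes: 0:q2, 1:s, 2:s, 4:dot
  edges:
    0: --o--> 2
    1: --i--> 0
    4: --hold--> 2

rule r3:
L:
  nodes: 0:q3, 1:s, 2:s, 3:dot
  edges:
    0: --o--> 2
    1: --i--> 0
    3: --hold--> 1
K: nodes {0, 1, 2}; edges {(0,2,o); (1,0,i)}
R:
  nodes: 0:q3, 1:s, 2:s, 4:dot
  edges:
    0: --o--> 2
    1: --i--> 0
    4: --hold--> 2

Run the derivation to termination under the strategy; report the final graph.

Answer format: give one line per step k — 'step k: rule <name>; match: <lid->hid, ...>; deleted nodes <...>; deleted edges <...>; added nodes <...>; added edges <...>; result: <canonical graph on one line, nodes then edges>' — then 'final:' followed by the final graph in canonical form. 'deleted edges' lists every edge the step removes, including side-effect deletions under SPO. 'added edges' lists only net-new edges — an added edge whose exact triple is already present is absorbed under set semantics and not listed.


step 1: rule r3; match: 0->12, 1->4, 2->7, 3->16; deleted nodes 16; deleted edges (16,4,hold); added nodes 22; added edges (22,7,hold); result: nodes: 1:s, 3:s, 4:s, 7:s, 8:q1, 11:q2, 12:q3, 14:dot, 15:dot, 20:dot, 21:dot, 22:dot edges: (3,8,i); (4,12,i); (7,8,i); (7,11,i); (11,1,o); (12,7,o); (14,3,hold); (15,3,hold); (20,1,hold); (21,3,hold); (22,7,hold)
step 2: rule r1; match: 0->8, 1->3, 2->7, 3->14, 4->22; deleted nodes 14, 22; deleted edges (14,3,hold); (22,7,hold); added nodes (none); added edges (none); result: nodes: 1:s, 3:s, 4:s, 7:s, 8:q1, 11:q2, 12:q3, 15:dot, 20:dot, 21:dot edges: (3,8,i); (4,12,i); (7,8,i); (7,11,i); (11,1,o); (12,7,o); (15,3,hold); (20,1,hold); (21,3,hold)
final:
nodes: 1:s, 3:s, 4:s, 7:s, 8:q1, 11:q2, 12:q3, 15:dot, 20:dot, 21:dot
edges: (3,8,i); (4,12,i); (7,8,i); (7,11,i); (11,1,o); (12,7,o); (15,3,hold); (20,1,hold); (21,3,hold)


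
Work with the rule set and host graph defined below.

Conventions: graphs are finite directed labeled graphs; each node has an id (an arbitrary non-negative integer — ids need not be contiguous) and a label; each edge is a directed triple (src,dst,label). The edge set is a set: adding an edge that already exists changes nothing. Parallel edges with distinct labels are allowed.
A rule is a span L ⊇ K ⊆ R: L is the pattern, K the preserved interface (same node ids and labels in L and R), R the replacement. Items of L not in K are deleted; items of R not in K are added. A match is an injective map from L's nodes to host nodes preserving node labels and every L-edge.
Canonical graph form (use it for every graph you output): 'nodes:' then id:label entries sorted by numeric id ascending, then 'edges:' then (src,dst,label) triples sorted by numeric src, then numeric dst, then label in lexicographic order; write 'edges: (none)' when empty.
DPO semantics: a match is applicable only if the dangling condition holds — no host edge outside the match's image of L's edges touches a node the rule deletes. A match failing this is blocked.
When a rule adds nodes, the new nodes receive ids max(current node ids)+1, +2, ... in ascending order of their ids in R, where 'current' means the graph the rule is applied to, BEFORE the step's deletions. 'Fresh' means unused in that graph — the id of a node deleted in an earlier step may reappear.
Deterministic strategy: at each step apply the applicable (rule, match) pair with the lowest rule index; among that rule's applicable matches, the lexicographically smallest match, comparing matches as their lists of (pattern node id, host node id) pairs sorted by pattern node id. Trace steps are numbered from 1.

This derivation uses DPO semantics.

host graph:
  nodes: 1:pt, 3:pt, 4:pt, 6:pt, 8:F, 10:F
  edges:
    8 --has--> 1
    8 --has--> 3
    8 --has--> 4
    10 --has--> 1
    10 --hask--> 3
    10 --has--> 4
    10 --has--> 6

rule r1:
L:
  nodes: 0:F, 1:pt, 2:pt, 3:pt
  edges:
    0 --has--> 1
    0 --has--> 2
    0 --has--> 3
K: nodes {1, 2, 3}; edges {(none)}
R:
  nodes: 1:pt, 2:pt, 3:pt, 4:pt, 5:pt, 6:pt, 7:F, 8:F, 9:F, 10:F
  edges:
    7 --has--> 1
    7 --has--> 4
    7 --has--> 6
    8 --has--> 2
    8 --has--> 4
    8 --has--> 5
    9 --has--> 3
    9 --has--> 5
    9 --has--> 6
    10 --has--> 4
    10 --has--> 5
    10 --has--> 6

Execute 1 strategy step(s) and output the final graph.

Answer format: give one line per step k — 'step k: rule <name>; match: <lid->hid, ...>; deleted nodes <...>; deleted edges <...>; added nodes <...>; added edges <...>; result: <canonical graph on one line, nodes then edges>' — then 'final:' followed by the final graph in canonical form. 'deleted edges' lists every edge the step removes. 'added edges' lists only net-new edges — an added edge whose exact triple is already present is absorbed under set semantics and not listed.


step 1: rule r1; match: 0->8, 1->1, 2->3, 3->4; deleted nodes 8; deleted edges (8,1,has); (8,3,has); (8,4,has); added nodes 11, 12, 13, 14, 15, 16, 17; added edges (14,1,has); (14,11,has); (14,13,has); (15,3,has); (15,11,has); (15,12,has); (16,4,has); (16,12,has); (16,13,has); (17,11,has); (17,12,has); (17,13,has); result: nodes: 1:pt, 3:pt, 4:pt, 6:pt, 10:F, 11:pt, 12:pt, 13:pt, 14:F, 15:F, 16:F, 17:F edges: (10,1,has); (10,3,hask); (10,4,has); (10,6,has); (14,1,has); (14,11,has); (14,13,has); (15,3,has); (15,11,has); (15,12,has); (16,4,has); (16,12,has); (16,13,has); (17,11,has); (17,12,has); (17,13,has)
final:
nodes: 1:pt, 3:pt, 4:pt, 6:pt, 10:F, 11:pt, 12:pt, 13:pt, 14:F, 15:F, 16:F, 17:F
edges: (10,1,has); (10,3,hask); (10,4,has); (10,6,has); (14,1,has); (14,11,has); (14,13,has); (15,3,has); (15,11,has); (15,12,has); (16,4,has); (16,12,has); (16,13,has); (17,11,has); (17,12,has); (17,13,has)


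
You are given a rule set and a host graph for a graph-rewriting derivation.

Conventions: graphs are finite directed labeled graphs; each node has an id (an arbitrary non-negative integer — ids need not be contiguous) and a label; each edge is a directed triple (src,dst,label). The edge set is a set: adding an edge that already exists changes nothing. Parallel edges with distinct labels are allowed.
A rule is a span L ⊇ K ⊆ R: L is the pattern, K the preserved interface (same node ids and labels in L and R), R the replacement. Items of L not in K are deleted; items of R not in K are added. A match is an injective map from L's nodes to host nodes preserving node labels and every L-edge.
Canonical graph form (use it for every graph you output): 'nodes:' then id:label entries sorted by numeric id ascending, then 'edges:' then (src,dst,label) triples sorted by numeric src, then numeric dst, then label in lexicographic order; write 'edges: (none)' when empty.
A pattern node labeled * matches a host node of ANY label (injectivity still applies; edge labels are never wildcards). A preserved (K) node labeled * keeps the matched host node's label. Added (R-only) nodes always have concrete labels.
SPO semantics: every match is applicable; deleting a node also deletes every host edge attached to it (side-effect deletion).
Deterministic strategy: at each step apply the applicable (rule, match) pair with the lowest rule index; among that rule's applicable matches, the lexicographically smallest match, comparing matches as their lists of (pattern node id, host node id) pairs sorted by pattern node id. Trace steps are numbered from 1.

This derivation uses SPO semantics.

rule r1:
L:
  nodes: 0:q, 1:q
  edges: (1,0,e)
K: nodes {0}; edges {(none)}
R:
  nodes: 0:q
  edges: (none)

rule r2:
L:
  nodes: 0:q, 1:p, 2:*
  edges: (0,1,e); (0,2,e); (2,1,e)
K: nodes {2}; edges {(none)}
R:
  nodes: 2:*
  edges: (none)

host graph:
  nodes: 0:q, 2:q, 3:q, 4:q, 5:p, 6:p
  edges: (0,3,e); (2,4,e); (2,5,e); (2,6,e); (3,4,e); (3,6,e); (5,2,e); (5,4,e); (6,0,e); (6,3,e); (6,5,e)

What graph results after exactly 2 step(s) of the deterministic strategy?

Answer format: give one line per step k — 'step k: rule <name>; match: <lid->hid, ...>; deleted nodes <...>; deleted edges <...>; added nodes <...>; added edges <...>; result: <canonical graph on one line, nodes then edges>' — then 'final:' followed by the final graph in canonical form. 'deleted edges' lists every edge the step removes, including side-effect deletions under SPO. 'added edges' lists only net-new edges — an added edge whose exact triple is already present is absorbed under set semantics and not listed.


step 1: rule r1; match: 0->3, 1->0; deleted nodes 0; deleted edges (0,3,e); (6,0,e); added nodes (none); added edges (none); result: nodes: 2:q, 3:q, 4:q, 5:p, 6:p edges: (2,4,e); (2,5,e); (2,6,e); (3,4,e); (3,6,e); (5,2,e); (5,4,e); (6,3,e); (6,5,e)
step 2: rule r1; match: 0->4, 1->2; deleted nodes 2; deleted edges (2,4,e); (2,5,e); (2,6,e); (5,2,e); added nodes (none); added edges (none); result: nodes: 3:q, 4:q, 5:p, 6:p edges: (3,4,e); (3,6,e); (5,4,e); (6,3,e); (6,5,e)
final:
nodes: 3:q, 4:q, 5:p, 6:p
edges: (3,4,e); (3,6,e); (5,4,e); (6,3,e); (6,5,e)
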